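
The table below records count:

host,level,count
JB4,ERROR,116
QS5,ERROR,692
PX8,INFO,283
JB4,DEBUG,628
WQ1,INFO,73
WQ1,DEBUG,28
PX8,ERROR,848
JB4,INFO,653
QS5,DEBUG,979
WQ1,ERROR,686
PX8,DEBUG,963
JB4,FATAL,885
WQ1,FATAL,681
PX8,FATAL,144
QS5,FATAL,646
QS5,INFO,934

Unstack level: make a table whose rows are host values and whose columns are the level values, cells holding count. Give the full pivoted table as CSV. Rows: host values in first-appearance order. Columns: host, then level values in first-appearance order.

host,ERROR,INFO,DEBUG,FATAL
JB4,116,653,628,885
QS5,692,934,979,646
PX8,848,283,963,144
WQ1,686,73,28,681

Columns: host plus the 4 distinct level values (ERROR, INFO, DEBUG, FATAL).
For example, row JB4 column ERROR takes count=116 from the long row (JB4, ERROR).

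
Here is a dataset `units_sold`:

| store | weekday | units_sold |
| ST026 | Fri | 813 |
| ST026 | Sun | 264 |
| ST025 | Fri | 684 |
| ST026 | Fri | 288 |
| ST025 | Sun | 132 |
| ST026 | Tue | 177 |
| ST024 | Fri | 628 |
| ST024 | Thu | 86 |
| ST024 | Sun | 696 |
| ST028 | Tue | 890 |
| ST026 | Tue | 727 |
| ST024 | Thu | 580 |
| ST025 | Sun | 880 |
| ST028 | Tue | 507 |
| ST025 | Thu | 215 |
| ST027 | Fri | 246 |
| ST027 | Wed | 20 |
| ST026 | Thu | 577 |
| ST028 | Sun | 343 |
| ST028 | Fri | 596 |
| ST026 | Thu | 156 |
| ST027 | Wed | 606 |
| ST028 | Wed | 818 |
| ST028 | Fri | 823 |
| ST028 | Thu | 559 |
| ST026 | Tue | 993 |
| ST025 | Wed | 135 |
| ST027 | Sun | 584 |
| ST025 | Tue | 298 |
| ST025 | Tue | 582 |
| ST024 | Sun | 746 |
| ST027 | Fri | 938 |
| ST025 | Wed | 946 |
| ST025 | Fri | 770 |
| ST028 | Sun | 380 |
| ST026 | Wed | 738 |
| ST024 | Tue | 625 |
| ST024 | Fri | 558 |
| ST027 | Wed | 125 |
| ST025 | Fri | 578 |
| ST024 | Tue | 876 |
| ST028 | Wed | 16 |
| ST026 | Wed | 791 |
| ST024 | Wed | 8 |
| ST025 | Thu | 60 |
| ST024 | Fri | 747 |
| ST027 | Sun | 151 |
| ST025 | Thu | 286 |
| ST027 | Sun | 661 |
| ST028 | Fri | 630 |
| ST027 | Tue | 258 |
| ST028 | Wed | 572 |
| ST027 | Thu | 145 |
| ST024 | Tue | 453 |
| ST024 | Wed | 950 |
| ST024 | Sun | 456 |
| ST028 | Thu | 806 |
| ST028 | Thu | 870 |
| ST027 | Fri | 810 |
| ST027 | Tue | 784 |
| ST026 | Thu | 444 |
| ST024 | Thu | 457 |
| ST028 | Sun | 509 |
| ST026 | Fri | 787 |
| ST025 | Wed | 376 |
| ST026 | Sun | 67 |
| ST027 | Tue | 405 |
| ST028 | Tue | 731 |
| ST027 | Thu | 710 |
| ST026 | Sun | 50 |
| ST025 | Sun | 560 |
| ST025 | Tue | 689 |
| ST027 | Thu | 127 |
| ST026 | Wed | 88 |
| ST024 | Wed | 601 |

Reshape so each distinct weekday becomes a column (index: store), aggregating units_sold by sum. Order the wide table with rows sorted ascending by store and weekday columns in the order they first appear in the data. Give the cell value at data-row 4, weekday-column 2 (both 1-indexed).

With rows sorted ascending by store, row 4 is store=ST027. weekday columns in first-appearance order: Fri, Sun, Tue, Thu, Wed; column 2 is Sun.
Long rows with store=ST027, weekday=Sun: 584 + 151 + 661 = 1396.

1396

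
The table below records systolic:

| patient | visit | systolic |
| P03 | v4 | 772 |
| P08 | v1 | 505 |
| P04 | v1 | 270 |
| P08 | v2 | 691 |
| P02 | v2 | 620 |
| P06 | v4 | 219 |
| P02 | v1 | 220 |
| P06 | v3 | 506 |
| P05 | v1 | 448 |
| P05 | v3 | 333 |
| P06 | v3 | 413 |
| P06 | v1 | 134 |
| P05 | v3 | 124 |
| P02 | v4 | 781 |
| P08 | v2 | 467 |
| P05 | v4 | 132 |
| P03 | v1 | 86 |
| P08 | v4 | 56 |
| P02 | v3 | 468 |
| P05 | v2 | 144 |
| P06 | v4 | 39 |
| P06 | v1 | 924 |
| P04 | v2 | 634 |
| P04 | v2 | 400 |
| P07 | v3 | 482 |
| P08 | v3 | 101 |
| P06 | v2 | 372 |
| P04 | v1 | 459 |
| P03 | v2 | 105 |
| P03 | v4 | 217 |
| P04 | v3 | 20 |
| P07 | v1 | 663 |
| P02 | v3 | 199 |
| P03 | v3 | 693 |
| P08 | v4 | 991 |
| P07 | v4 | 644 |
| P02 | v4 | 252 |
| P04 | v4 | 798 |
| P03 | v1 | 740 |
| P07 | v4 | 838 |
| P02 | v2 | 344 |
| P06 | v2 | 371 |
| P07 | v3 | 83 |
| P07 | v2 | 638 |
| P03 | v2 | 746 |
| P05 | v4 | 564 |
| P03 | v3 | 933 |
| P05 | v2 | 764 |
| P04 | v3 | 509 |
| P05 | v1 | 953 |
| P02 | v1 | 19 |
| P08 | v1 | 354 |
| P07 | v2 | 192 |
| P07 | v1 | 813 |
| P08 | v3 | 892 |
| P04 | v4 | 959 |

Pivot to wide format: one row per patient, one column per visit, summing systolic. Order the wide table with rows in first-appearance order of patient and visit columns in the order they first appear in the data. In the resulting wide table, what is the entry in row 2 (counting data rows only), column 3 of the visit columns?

1158

With rows in first-appearance order of patient, row 2 is patient=P08. visit columns in first-appearance order: v4, v1, v2, v3; column 3 is v2.
Long rows with patient=P08, visit=v2: 691 + 467 = 1158.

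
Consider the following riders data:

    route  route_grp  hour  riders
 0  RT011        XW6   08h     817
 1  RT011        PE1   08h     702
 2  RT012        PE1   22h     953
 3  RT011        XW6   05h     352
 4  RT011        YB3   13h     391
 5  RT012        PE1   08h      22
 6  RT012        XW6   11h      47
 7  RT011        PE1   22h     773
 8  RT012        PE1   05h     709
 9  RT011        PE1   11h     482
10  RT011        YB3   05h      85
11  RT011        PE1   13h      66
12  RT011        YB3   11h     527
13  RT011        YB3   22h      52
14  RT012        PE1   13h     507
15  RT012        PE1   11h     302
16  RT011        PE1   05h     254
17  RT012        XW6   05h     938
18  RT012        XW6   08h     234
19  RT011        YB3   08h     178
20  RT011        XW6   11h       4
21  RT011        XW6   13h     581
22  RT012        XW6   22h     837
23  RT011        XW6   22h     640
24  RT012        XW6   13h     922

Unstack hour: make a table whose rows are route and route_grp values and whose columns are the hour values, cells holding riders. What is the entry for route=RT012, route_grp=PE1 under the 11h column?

302

Wide layout: rows indexed by route and route_grp, columns are the 5 distinct hour values (08h, 22h, 05h, 13h, 11h).
Cell (route=RT012, route_grp=PE1, hour=11h) draws from the long row where route=RT012, route_grp=PE1 and hour=11h, which has riders=302.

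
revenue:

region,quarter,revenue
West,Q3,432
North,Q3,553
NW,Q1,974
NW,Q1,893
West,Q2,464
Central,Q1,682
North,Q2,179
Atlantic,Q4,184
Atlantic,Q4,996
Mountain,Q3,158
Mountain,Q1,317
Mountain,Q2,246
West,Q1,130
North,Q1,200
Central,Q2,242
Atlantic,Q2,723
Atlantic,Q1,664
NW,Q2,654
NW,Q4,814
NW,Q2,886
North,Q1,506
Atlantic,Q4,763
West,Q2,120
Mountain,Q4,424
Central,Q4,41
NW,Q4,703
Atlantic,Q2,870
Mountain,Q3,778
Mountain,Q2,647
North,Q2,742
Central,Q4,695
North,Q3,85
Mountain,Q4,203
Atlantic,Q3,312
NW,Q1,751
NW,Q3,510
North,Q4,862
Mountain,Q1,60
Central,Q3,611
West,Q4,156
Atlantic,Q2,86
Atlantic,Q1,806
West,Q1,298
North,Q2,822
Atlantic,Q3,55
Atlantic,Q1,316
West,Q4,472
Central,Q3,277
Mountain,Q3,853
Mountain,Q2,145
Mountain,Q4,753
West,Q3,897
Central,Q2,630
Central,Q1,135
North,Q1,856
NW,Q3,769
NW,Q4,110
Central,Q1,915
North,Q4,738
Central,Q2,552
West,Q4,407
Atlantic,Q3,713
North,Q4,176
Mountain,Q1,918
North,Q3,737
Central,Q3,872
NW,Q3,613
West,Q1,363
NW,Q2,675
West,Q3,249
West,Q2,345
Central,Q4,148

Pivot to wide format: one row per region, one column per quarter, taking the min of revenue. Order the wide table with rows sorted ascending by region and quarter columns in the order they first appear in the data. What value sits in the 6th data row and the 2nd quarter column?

130

With rows sorted ascending by region, row 6 is region=West. quarter columns in first-appearance order: Q3, Q1, Q2, Q4; column 2 is Q1.
Long rows with region=West, quarter=Q1: min(130, 298, 363) = 130.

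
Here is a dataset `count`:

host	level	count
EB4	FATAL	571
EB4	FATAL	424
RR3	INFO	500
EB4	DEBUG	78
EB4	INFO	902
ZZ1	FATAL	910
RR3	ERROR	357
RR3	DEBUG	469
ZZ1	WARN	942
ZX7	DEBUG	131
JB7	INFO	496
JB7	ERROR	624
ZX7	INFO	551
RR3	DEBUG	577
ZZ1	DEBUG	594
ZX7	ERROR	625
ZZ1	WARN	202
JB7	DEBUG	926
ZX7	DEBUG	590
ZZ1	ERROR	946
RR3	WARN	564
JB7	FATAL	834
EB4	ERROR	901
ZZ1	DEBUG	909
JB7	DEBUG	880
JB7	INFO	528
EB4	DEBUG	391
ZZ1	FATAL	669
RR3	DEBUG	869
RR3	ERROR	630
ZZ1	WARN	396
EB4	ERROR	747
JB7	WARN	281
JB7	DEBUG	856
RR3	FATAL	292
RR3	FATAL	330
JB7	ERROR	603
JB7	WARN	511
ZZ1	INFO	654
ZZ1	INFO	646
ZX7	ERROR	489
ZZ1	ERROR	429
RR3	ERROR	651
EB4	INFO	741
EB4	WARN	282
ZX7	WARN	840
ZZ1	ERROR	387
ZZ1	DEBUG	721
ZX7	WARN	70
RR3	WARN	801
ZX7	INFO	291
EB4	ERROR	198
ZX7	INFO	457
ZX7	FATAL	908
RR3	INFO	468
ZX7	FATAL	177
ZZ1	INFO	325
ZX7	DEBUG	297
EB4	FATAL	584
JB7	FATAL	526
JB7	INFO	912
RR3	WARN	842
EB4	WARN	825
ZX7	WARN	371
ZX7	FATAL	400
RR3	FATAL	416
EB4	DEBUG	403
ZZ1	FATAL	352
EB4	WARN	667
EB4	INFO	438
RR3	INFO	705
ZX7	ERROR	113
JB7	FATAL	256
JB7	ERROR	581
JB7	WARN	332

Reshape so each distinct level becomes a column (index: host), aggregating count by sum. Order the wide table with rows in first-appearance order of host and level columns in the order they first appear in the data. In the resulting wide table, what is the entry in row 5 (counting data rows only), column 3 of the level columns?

With rows in first-appearance order of host, row 5 is host=JB7. level columns in first-appearance order: FATAL, INFO, DEBUG, ERROR, WARN; column 3 is DEBUG.
Long rows with host=JB7, level=DEBUG: 926 + 880 + 856 = 2662.

2662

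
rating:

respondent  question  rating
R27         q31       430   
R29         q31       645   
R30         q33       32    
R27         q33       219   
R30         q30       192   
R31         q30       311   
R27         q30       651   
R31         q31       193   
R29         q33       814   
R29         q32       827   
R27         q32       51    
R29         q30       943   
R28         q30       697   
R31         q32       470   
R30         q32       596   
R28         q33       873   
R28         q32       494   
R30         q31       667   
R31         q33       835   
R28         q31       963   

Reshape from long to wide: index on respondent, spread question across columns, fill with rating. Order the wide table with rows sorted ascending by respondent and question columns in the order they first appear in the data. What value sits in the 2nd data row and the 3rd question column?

With rows sorted ascending by respondent, row 2 is respondent=R28. question columns in first-appearance order: q31, q33, q30, q32; column 3 is q30.
Long rows with respondent=R28, question=q30: rating = 697.

697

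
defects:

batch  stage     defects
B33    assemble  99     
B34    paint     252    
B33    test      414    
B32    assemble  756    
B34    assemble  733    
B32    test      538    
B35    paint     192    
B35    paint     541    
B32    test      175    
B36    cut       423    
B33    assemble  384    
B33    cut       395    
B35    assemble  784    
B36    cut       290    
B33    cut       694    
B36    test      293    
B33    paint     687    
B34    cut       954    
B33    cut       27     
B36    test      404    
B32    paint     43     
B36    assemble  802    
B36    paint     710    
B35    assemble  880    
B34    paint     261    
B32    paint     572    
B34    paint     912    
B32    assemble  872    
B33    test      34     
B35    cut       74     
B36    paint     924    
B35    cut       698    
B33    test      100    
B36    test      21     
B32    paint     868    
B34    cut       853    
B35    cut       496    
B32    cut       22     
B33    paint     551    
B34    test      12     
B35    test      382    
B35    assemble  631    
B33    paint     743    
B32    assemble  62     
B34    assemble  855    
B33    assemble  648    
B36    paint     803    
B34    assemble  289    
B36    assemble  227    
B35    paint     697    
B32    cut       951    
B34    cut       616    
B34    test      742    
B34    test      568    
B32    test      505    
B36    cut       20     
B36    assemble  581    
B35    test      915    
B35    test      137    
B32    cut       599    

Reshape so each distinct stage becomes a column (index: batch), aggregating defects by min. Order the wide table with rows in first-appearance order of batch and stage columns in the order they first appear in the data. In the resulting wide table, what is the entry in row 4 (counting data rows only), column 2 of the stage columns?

With rows in first-appearance order of batch, row 4 is batch=B35. stage columns in first-appearance order: assemble, paint, test, cut; column 2 is paint.
Long rows with batch=B35, stage=paint: min(192, 541, 697) = 192.

192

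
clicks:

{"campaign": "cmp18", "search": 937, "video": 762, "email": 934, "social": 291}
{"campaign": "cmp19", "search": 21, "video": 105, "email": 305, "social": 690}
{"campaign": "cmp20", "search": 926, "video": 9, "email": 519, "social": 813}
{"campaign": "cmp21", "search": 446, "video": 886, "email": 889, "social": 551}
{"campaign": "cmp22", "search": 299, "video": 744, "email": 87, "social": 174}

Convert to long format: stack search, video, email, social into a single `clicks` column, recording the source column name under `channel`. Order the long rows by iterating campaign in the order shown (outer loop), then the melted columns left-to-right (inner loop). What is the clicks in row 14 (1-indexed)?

886

20 rows total (5 × 4). Row 14: index ⌊(14-1)/4⌋ = 3 into campaign → cmp21; (14-1) mod 4 = 1 into the melted columns → video.
So row 14 is (cmp21, video, 886); clicks = 886.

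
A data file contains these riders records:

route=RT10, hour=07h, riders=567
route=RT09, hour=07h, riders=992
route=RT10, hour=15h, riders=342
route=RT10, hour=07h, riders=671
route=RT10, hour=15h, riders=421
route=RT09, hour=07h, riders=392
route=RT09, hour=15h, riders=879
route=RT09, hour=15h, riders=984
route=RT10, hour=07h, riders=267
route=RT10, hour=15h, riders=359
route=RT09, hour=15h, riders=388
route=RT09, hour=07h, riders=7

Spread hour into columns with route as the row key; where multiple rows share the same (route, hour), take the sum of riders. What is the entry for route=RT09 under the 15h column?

2251

Rows with route=RT09 and hour=15h: riders values are 879, 984, 388.
879 + 984 + 388 = 2251.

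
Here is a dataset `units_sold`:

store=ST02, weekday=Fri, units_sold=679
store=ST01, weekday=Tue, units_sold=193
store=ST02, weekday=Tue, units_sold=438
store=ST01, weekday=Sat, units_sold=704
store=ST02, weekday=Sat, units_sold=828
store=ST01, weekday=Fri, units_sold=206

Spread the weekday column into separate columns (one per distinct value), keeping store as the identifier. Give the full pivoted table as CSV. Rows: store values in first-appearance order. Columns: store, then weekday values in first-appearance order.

store,Fri,Tue,Sat
ST02,679,438,828
ST01,206,193,704

Columns: store plus the 3 distinct weekday values (Fri, Tue, Sat).
For example, row ST02 column Fri takes units_sold=679 from the long row (ST02, Fri).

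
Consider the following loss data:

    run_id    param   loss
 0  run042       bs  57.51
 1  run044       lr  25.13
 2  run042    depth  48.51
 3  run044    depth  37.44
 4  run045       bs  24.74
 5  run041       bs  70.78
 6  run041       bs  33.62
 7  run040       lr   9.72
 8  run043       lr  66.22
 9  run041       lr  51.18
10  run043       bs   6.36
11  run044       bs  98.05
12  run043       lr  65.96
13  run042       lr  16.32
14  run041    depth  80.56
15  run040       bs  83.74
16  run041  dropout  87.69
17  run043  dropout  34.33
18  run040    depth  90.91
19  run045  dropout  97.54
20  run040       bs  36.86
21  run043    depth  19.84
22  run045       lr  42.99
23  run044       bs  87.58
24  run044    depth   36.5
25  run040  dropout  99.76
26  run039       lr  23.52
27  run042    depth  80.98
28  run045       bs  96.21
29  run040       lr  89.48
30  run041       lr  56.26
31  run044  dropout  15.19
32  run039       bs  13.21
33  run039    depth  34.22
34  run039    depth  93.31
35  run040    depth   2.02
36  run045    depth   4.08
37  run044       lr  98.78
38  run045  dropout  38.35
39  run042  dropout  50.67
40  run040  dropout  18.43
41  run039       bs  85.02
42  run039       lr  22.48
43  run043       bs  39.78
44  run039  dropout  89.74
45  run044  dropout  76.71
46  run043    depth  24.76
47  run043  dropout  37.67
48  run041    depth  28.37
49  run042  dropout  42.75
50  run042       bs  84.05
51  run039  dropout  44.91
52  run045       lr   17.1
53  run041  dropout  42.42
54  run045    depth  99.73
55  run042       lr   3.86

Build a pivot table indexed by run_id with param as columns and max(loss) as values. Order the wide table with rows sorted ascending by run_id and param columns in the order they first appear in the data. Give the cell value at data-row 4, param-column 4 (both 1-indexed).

With rows sorted ascending by run_id, row 4 is run_id=run042. param columns in first-appearance order: bs, lr, depth, dropout; column 4 is dropout.
Long rows with run_id=run042, param=dropout: max(50.67, 42.75) = 50.67.

50.67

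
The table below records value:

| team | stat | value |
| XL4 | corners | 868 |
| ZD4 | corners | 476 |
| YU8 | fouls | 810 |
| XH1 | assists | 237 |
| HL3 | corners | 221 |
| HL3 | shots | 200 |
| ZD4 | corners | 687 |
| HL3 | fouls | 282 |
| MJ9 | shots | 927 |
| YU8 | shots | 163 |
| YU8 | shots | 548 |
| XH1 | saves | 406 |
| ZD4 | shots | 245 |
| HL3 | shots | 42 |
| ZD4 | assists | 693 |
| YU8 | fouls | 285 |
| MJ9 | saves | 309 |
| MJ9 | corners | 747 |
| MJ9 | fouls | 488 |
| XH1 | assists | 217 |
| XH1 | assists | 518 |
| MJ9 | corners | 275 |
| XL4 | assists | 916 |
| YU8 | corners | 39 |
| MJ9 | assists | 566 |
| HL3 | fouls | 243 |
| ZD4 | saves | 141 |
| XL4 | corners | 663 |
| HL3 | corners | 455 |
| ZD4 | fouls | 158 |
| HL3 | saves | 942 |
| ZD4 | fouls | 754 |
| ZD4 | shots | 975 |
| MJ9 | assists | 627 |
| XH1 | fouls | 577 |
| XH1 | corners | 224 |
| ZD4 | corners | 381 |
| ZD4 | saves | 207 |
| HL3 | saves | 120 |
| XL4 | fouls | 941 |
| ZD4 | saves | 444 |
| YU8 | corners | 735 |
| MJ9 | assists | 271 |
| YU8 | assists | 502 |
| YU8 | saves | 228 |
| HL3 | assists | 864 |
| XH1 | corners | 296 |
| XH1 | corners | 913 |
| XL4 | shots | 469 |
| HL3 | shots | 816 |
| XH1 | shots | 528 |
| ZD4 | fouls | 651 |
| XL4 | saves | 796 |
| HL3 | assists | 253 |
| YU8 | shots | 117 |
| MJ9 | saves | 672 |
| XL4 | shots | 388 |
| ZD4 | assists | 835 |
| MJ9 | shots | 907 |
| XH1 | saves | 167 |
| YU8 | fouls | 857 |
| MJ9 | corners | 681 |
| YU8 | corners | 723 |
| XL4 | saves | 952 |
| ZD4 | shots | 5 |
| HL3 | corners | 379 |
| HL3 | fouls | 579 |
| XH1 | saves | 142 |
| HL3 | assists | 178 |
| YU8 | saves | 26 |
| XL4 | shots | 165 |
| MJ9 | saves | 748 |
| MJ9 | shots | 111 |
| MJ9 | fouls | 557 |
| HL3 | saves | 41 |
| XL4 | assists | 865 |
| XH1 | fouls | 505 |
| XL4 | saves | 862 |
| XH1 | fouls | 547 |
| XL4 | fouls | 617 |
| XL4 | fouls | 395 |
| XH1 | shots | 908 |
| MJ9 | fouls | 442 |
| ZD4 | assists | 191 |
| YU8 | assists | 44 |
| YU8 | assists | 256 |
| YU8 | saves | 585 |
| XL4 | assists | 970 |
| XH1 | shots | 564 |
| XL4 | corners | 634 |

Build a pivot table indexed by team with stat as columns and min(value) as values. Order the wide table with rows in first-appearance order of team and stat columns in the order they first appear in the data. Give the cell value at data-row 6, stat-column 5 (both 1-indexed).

With rows in first-appearance order of team, row 6 is team=MJ9. stat columns in first-appearance order: corners, fouls, assists, shots, saves; column 5 is saves.
Long rows with team=MJ9, stat=saves: min(309, 672, 748) = 309.

309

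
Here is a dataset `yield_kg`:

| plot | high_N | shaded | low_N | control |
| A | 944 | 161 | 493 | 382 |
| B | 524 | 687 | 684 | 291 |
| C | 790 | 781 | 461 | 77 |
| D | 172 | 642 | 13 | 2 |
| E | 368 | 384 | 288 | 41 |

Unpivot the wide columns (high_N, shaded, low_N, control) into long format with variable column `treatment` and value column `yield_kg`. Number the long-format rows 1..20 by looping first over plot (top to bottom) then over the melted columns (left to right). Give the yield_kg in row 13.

172

20 rows total (5 × 4). Row 13: index ⌊(13-1)/4⌋ = 3 into plot → D; (13-1) mod 4 = 0 into the melted columns → high_N.
So row 13 is (D, high_N, 172); yield_kg = 172.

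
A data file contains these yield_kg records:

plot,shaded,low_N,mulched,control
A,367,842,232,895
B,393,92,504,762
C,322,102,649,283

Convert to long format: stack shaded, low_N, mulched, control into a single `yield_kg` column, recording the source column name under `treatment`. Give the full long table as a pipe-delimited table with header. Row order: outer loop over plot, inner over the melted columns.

| plot | treatment | yield_kg |
| A | shaded | 367 |
| A | low_N | 842 |
| A | mulched | 232 |
| A | control | 895 |
| B | shaded | 393 |
| B | low_N | 92 |
| B | mulched | 504 |
| B | control | 762 |
| C | shaded | 322 |
| C | low_N | 102 |
| C | mulched | 649 |
| C | control | 283 |

Each (plot, column) pair becomes one row: 3 × 4 = 12 rows.
For example, (A, shaded) → yield_kg=367.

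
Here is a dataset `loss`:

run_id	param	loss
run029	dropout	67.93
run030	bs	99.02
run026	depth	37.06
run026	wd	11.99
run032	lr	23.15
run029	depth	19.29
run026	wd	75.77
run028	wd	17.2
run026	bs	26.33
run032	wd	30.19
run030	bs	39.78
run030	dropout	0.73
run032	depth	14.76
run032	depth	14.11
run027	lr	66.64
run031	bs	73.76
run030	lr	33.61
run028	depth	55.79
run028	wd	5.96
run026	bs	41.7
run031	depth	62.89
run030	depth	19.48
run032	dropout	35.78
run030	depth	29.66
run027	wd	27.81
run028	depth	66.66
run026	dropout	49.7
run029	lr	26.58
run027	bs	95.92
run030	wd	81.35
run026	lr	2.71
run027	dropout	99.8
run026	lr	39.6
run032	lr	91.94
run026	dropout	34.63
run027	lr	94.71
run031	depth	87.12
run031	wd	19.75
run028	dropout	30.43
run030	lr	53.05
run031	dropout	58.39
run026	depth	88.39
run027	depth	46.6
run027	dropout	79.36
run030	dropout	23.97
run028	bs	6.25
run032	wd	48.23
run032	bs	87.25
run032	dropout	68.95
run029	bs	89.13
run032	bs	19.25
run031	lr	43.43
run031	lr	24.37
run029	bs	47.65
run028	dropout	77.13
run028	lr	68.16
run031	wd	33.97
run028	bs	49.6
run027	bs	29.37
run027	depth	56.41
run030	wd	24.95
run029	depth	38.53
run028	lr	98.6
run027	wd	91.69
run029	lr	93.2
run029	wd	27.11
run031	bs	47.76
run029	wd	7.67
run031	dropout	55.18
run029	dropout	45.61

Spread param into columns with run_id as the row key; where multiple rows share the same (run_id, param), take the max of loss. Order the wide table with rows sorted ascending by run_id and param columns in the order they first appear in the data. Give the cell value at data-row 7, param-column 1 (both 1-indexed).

68.95

With rows sorted ascending by run_id, row 7 is run_id=run032. param columns in first-appearance order: dropout, bs, depth, wd, lr; column 1 is dropout.
Long rows with run_id=run032, param=dropout: max(35.78, 68.95) = 68.95.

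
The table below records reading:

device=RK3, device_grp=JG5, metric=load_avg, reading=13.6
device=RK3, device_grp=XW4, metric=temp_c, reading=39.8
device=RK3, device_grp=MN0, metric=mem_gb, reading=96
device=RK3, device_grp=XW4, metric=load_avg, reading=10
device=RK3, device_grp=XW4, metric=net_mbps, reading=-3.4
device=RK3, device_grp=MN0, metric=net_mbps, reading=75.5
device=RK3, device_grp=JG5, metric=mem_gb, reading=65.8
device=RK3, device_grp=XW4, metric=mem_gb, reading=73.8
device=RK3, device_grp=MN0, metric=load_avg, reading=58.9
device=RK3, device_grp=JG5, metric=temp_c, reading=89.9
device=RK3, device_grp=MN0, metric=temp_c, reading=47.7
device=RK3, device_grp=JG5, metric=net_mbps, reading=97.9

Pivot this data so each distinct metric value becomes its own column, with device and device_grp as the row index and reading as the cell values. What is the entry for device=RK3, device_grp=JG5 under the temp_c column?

Wide layout: rows indexed by device and device_grp, columns are the 4 distinct metric values (load_avg, temp_c, mem_gb, net_mbps).
Cell (device=RK3, device_grp=JG5, metric=temp_c) draws from the long row where device=RK3, device_grp=JG5 and metric=temp_c, which has reading=89.9.

89.9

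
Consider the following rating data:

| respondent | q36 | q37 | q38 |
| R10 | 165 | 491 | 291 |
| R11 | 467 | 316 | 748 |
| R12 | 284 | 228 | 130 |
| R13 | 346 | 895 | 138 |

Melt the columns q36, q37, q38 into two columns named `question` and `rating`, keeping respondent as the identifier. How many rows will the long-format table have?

12

4 respondent values × 3 melted columns = 12 rows.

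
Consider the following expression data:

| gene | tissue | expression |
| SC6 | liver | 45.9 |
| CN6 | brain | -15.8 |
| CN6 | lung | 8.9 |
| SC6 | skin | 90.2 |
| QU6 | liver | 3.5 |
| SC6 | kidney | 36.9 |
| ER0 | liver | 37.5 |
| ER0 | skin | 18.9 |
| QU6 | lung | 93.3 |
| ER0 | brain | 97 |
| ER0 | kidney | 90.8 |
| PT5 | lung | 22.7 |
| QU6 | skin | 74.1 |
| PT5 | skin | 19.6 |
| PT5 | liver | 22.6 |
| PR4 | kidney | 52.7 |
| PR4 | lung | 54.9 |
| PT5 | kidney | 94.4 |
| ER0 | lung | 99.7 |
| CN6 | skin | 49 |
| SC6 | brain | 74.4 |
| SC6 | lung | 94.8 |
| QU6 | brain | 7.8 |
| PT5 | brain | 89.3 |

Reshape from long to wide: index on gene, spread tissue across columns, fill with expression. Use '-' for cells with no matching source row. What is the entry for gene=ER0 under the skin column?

18.9

The long row with gene=ER0, tissue=skin has expression=18.9.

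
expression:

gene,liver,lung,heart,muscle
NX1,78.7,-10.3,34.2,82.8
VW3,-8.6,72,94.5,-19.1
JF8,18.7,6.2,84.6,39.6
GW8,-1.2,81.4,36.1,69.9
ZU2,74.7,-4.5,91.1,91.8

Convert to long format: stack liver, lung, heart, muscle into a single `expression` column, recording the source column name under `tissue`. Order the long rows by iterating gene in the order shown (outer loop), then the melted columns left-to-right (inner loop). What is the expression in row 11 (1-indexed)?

84.6

20 rows total (5 × 4). Row 11: index ⌊(11-1)/4⌋ = 2 into gene → JF8; (11-1) mod 4 = 2 into the melted columns → heart.
So row 11 is (JF8, heart, 84.6); expression = 84.6.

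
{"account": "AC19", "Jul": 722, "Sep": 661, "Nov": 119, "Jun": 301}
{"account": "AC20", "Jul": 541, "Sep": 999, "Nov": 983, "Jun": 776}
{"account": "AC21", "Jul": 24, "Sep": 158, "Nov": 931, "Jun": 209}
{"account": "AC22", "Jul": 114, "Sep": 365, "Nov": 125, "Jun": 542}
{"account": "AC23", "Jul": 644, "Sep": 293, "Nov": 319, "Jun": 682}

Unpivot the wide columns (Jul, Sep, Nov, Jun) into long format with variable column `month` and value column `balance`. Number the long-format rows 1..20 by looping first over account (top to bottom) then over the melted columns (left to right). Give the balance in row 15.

20 rows total (5 × 4). Row 15: index ⌊(15-1)/4⌋ = 3 into account → AC22; (15-1) mod 4 = 2 into the melted columns → Nov.
So row 15 is (AC22, Nov, 125); balance = 125.

125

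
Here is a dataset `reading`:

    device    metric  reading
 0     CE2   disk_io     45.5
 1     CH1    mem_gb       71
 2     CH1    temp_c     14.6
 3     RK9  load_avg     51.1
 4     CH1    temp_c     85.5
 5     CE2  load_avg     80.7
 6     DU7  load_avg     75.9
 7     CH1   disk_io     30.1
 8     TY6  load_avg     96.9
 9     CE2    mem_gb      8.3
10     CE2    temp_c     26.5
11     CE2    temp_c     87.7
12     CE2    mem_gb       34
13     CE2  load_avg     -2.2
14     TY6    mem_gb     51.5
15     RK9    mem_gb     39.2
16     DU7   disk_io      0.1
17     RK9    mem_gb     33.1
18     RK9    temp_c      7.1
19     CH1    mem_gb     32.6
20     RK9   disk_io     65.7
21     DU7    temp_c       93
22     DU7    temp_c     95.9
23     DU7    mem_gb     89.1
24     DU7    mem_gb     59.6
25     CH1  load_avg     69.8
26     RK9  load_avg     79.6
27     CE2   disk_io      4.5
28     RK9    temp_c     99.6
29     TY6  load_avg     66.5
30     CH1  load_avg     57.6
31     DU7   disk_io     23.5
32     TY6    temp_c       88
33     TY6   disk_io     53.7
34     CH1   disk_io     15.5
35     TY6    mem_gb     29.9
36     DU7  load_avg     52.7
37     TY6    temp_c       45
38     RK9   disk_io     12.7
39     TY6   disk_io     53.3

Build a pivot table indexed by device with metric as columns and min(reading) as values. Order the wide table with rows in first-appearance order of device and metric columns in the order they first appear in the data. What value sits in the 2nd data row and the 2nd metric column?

32.6

With rows in first-appearance order of device, row 2 is device=CH1. metric columns in first-appearance order: disk_io, mem_gb, temp_c, load_avg; column 2 is mem_gb.
Long rows with device=CH1, metric=mem_gb: min(71, 32.6) = 32.6.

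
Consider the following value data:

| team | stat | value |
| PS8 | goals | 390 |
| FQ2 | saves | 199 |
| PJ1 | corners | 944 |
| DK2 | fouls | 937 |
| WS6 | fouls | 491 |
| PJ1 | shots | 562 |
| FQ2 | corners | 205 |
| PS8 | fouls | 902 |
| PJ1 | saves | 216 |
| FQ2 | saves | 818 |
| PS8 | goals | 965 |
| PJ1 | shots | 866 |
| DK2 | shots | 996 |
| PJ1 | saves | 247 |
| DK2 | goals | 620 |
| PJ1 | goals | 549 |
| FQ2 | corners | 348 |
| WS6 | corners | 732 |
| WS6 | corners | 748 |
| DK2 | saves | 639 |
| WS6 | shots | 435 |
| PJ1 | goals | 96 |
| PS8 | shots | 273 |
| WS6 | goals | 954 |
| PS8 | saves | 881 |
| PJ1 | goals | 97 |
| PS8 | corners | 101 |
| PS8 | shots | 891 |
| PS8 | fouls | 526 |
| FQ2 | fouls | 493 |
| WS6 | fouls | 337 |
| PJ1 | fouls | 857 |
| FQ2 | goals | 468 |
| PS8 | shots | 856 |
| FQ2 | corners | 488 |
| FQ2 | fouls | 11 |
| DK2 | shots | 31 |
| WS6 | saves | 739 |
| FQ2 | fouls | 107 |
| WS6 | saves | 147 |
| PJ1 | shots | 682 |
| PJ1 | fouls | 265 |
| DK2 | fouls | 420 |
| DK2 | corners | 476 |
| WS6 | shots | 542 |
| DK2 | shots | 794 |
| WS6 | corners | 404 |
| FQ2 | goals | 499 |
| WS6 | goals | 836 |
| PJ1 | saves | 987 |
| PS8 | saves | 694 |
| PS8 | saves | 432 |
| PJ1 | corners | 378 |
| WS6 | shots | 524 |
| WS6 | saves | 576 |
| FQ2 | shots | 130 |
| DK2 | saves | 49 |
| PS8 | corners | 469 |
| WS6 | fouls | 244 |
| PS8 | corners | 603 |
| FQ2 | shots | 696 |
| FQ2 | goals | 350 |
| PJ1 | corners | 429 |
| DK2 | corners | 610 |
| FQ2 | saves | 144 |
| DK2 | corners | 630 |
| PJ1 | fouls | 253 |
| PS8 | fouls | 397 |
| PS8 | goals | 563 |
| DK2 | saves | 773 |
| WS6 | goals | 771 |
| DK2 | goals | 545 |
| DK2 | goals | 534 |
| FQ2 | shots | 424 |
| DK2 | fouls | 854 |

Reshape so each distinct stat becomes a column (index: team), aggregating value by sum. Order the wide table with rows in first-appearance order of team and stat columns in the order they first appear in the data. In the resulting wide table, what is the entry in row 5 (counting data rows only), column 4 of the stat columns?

With rows in first-appearance order of team, row 5 is team=WS6. stat columns in first-appearance order: goals, saves, corners, fouls, shots; column 4 is fouls.
Long rows with team=WS6, stat=fouls: 491 + 337 + 244 = 1072.

1072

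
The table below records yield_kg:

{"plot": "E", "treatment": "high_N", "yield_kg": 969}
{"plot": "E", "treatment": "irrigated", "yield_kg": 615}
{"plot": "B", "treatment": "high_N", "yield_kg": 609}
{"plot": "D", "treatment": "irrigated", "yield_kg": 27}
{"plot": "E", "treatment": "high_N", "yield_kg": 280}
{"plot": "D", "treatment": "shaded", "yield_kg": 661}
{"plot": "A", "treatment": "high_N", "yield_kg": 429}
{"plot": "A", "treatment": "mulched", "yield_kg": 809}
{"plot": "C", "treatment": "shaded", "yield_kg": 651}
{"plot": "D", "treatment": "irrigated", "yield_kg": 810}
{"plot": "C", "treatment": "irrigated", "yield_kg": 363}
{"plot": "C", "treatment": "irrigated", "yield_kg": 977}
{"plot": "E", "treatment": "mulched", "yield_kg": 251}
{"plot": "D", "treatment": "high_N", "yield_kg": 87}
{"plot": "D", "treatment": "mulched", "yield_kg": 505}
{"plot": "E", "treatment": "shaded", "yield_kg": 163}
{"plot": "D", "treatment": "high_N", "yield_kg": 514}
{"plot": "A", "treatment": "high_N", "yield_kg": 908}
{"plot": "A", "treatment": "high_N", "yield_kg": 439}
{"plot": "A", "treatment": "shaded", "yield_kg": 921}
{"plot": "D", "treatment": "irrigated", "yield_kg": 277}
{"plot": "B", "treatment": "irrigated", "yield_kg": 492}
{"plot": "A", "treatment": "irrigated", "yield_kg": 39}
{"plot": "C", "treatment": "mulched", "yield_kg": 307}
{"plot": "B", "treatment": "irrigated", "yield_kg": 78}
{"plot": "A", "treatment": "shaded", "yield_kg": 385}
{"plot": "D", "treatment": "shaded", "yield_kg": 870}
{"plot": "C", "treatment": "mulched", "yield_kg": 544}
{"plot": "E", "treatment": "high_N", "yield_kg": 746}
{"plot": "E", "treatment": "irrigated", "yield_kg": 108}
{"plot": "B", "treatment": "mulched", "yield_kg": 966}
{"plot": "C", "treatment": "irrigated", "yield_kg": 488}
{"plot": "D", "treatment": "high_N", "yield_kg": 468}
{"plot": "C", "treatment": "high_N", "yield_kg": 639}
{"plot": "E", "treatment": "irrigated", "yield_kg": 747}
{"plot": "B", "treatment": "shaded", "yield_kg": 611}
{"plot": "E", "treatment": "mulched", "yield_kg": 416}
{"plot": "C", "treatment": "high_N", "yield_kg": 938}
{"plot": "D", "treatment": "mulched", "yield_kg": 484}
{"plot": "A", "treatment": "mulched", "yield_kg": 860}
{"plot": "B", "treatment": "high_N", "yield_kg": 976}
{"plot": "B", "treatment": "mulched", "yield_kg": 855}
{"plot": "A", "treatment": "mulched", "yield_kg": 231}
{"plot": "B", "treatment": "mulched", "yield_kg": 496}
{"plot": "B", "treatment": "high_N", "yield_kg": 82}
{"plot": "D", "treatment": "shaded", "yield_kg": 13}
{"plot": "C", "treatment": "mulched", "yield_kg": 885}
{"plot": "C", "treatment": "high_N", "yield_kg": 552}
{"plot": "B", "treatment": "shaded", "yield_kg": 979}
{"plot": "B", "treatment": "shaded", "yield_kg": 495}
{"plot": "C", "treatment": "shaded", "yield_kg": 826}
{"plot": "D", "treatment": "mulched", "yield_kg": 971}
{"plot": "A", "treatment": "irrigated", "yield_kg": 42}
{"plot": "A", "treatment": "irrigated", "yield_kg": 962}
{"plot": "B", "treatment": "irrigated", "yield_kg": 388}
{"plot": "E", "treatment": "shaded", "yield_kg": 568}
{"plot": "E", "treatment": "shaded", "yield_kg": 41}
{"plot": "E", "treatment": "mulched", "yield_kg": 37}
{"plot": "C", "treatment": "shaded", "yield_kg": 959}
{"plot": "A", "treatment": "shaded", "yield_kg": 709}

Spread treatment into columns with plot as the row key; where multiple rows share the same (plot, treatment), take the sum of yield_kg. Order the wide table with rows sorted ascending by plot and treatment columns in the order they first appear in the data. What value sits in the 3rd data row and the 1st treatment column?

2129

With rows sorted ascending by plot, row 3 is plot=C. treatment columns in first-appearance order: high_N, irrigated, shaded, mulched; column 1 is high_N.
Long rows with plot=C, treatment=high_N: 639 + 938 + 552 = 2129.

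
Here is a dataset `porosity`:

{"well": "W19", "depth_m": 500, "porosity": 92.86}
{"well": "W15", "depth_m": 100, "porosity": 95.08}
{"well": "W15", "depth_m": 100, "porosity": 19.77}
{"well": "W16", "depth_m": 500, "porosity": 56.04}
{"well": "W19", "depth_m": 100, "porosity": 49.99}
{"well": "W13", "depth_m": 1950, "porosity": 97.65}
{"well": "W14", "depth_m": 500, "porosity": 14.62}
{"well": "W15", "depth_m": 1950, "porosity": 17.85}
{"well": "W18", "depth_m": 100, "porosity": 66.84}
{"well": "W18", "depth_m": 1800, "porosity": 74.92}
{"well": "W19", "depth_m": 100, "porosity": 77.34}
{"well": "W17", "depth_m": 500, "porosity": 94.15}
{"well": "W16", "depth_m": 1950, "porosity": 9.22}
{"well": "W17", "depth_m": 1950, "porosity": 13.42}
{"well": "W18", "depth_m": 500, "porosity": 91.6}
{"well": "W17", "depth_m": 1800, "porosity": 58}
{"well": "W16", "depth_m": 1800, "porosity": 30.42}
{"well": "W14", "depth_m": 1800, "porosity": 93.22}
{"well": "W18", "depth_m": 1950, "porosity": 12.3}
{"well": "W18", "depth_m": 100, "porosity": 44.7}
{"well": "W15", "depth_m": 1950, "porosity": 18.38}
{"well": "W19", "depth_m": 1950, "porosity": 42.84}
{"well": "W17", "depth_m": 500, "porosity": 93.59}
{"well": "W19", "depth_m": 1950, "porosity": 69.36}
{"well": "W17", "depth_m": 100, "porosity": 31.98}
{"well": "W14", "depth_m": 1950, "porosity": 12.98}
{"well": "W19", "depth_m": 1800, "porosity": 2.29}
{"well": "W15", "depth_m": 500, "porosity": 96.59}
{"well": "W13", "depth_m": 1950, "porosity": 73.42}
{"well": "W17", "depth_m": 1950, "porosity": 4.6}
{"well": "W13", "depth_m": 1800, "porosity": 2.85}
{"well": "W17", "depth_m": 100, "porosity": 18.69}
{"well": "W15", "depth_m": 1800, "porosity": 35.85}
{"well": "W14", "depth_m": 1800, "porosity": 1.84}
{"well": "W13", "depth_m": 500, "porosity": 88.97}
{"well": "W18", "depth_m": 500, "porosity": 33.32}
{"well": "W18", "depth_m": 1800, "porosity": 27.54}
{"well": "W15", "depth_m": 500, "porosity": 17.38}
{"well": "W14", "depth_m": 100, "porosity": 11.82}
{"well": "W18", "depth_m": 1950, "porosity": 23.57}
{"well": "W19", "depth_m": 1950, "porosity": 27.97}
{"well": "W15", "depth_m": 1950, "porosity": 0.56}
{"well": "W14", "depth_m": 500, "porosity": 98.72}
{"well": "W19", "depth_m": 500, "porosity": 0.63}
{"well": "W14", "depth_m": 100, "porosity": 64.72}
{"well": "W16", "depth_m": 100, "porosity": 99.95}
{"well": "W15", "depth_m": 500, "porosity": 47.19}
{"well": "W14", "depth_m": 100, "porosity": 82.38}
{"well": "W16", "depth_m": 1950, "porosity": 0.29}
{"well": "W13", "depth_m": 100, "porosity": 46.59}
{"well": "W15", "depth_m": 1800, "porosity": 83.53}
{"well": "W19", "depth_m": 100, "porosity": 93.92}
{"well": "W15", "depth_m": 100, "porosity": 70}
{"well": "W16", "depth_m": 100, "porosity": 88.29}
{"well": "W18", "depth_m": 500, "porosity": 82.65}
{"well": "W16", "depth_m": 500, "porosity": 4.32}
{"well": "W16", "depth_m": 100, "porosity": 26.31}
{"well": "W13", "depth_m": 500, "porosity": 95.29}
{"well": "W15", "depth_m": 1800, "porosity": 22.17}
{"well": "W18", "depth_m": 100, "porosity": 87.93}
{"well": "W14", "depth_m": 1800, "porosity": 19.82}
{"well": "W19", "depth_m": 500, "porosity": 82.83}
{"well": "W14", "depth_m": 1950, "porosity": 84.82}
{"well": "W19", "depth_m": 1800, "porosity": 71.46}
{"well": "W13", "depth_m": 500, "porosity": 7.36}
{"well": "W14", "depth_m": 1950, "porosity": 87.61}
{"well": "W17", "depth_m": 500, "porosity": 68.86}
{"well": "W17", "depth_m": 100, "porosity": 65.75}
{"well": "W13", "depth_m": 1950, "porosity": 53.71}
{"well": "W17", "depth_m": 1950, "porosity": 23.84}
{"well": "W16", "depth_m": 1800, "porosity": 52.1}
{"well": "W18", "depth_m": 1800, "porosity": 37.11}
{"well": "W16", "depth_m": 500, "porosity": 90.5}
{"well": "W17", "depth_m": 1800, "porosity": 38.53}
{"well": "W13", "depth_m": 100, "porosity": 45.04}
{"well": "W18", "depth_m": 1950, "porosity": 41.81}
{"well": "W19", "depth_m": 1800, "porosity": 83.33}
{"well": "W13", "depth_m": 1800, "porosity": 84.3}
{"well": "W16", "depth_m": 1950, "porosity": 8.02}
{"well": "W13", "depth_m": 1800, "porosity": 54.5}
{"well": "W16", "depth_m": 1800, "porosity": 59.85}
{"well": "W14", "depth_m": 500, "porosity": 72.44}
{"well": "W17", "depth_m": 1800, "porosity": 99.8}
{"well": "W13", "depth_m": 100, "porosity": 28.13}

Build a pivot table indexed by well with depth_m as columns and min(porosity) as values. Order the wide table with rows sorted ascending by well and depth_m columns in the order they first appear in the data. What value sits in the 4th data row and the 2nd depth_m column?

26.31

With rows sorted ascending by well, row 4 is well=W16. depth_m columns in first-appearance order: 500, 100, 1950, 1800; column 2 is 100.
Long rows with well=W16, depth_m=100: min(99.95, 88.29, 26.31) = 26.31.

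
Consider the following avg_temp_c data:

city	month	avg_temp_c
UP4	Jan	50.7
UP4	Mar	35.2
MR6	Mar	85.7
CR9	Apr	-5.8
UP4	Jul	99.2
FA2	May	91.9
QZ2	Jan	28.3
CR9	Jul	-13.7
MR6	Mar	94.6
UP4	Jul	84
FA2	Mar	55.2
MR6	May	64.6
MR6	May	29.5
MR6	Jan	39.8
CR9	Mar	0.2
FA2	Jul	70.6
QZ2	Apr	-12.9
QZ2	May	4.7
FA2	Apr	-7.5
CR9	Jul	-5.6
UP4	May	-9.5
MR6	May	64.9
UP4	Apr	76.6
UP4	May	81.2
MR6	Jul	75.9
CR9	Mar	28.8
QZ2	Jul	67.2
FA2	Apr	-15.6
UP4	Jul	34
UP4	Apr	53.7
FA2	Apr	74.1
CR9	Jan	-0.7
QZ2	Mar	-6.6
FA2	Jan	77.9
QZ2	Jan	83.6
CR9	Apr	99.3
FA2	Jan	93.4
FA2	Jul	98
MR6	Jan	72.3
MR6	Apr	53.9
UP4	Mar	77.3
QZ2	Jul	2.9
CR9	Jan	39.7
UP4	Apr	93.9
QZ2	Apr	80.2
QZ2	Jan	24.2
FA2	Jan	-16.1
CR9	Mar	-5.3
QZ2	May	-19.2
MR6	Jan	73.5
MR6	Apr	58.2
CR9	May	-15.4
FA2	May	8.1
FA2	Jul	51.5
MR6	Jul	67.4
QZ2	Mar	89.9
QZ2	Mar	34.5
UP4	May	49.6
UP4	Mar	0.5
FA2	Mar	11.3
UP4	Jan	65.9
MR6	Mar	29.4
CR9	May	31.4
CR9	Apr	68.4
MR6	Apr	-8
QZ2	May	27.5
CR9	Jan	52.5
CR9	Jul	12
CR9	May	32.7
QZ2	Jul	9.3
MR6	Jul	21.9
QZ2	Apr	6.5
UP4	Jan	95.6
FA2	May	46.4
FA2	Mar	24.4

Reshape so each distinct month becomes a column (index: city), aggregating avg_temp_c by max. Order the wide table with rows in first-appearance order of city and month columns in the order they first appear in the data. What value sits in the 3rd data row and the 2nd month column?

28.8

With rows in first-appearance order of city, row 3 is city=CR9. month columns in first-appearance order: Jan, Mar, Apr, Jul, May; column 2 is Mar.
Long rows with city=CR9, month=Mar: max(0.2, 28.8, -5.3) = 28.8.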